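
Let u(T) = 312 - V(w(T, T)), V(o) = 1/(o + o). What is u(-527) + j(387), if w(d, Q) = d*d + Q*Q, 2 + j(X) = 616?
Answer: 1028708215/1110916 ≈ 926.00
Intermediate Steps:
j(X) = 614 (j(X) = -2 + 616 = 614)
w(d, Q) = Q**2 + d**2 (w(d, Q) = d**2 + Q**2 = Q**2 + d**2)
V(o) = 1/(2*o)
u(T) = 312 - 1/(4*T**2) (u(T) = 312 - 1/(2*(T**2 + T**2)) = 312 - 1/(2*(2*T**2)) = 312 - 1/(2*T**2)/2 = 312 - 1/(4*T**2))
u(-527) + j(387) = (312 - 1/4/(-527)**2) + 614 = (312 - 1/4*1/277729) + 614 = (312 - 1/1110916) + 614 = 346605791/1110916 + 614 = 1028708215/1110916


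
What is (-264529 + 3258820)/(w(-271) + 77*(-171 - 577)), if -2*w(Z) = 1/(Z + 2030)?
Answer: -10533915738/202622729 ≈ -51.988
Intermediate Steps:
w(Z) = -1/(2*(2030 + Z)) (w(Z) = -1/(2*(Z + 2030)) = -1/(2*(2030 + Z)))
(-264529 + 3258820)/(w(-271) + 77*(-171 - 577)) = (-264529 + 3258820)/(-1/(4060 + 2*(-271)) + 77*(-171 - 577)) = 2994291/(-1/(4060 - 542) + 77*(-748)) = 2994291/(-1/3518 - 57596) = 2994291/(-202622729/3518) = 2994291*(-3518/202622729) = -10533915738/202622729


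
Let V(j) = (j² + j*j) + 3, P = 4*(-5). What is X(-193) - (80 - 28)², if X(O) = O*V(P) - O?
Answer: -157490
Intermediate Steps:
P = -20
V(j) = 3 + 2*j² (V(j) = (j² + j²) + 3 = 2*j² + 3 = 3 + 2*j²)
X(O) = 802*O (X(O) = O*(3 + 2*(-20)²) - O = O*(3 + 2*400) - O = O*(3 + 800) - O = O*803 - O = 803*O - O = 802*O)
X(-193) - (80 - 28)² = 802*(-193) - (80 - 28)² = -154786 - 1*52² = -154786 - 1*2704 = -154786 - 2704 = -157490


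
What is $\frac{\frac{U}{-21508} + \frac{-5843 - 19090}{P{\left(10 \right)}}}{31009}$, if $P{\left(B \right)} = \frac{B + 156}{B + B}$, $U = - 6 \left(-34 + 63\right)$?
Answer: $- \frac{2681287599}{27678075238} \approx -0.096874$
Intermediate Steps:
$U = -174$ ($U = \left(-6\right) 29 = -174$)
$P{\left(B \right)} = \frac{156 + B}{2 B}$
$\frac{\frac{U}{-21508} + \frac{-5843 - 19090}{P{\left(10 \right)}}}{31009} = \frac{- \frac{174}{-21508} + \frac{-5843 - 19090}{\frac{1}{2} \cdot \frac{1}{10} \left(156 + 10\right)}}{31009} = \left(\left(-174\right) \left(- \frac{1}{21508}\right) - \frac{24933}{\frac{1}{2} \cdot \frac{1}{10} \cdot 166}\right) \frac{1}{31009} = \left(\frac{87}{10754} - \frac{24933}{\frac{83}{10}}\right) \frac{1}{31009} = \left(\frac{87}{10754} - \frac{249330}{83}\right) \frac{1}{31009} = \left(- \frac{2681287599}{892582}\right) \frac{1}{31009} = - \frac{2681287599}{27678075238}$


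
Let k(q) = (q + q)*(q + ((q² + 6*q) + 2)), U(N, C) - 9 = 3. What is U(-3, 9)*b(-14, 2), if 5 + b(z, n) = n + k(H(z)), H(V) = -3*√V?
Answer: -21204 + 8928*I*√14 ≈ -21204.0 + 33406.0*I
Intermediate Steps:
U(N, C) = 12 (U(N, C) = 9 + 3 = 12)
k(q) = 2*q*(2 + q² + 7*q) (k(q) = (2*q)*(q + (2 + q² + 6*q)) = (2*q)*(2 + q² + 7*q) = 2*q*(2 + q² + 7*q))
b(z, n) = -5 + n - 6*√z*(2 - 21*√z + 9*z) (b(z, n) = -5 + (n + 2*(-3*√z)*(2 + (-3*√z)² + 7*(-3*√z))) = -5 + (n + 2*(-3*√z)*(2 + 9*z - 21*√z)) = -5 + (n + 2*(-3*√z)*(2 - 21*√z + 9*z)) = -5 + (n - 6*√z*(2 - 21*√z + 9*z)) = -5 + n - 6*√z*(2 - 21*√z + 9*z))
U(-3, 9)*b(-14, 2) = 12*(-5 + 2 - (-756)*I*√14 - 12*I*√14 + 126*(-14)) = 12*(-5 + 2 - (-756)*I*√14 - 12*I*√14 - 1764) = 12*(-5 + 2 + 756*I*√14 - 12*I*√14 - 1764) = 12*(-1767 + 744*I*√14) = -21204 + 8928*I*√14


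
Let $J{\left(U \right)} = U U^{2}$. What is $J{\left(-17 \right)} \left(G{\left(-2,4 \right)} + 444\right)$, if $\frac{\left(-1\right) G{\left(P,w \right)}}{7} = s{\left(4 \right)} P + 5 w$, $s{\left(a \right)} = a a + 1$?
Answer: $-2662846$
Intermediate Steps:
$J{\left(U \right)} = U^{3}$
$s{\left(a \right)} = 1 + a^{2}$ ($s{\left(a \right)} = a^{2} + 1 = 1 + a^{2}$)
$G{\left(P,w \right)} = - 119 P - 35 w$ ($G{\left(P,w \right)} = - 7 \left(\left(1 + 4^{2}\right) P + 5 w\right) = - 7 \left(\left(1 + 16\right) P + 5 w\right) = - 7 \left(17 P + 5 w\right) = - 7 \left(5 w + 17 P\right) = - 119 P - 35 w$)
$J{\left(-17 \right)} \left(G{\left(-2,4 \right)} + 444\right) = \left(-17\right)^{3} \left(\left(\left(-119\right) \left(-2\right) - 140\right) + 444\right) = - 4913 \left(\left(238 - 140\right) + 444\right) = - 4913 \left(98 + 444\right) = \left(-4913\right) 542 = -2662846$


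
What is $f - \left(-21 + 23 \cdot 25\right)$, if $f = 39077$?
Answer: $38523$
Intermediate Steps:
$f - \left(-21 + 23 \cdot 25\right) = 39077 - \left(-21 + 23 \cdot 25\right) = 39077 - \left(-21 + 575\right) = 39077 - 554 = 38523$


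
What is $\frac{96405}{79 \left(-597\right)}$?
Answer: $- \frac{32135}{15721} \approx -2.0441$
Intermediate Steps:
$\frac{96405}{79 \left(-597\right)} = \frac{96405}{-47163} = 96405 \left(- \frac{1}{47163}\right) = - \frac{32135}{15721}$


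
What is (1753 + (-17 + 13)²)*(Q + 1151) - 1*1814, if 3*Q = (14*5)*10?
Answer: 7341215/3 ≈ 2.4471e+6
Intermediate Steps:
Q = 700/3 (Q = ((14*5)*10)/3 = (70*10)/3 = (⅓)*700 = 700/3 ≈ 233.33)
(1753 + (-17 + 13)²)*(Q + 1151) - 1*1814 = (1753 + (-17 + 13)²)*(700/3 + 1151) - 1*1814 = (1753 + (-4)²)*(4153/3) - 1814 = (1753 + 16)*(4153/3) - 1814 = 1769*(4153/3) - 1814 = 7346657/3 - 1814 = 7341215/3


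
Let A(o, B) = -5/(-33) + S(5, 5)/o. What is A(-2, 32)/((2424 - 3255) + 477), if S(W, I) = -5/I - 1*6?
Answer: -241/23364 ≈ -0.010315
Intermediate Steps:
S(W, I) = -6 - 5/I (S(W, I) = -5/I - 6 = -6 - 5/I)
A(o, B) = 5/33 - 7/o (A(o, B) = -5/(-33) + (-6 - 5/5)/o = -5*(-1/33) + (-6 - 5*1/5)/o = 5/33 + (-6 - 1)/o = 5/33 - 7/o)
A(-2, 32)/((2424 - 3255) + 477) = (5/33 - 7/(-2))/((2424 - 3255) + 477) = (5/33 - 7*(-1/2))/(-831 + 477) = (5/33 + 7/2)/(-354) = (241/66)*(-1/354) = -241/23364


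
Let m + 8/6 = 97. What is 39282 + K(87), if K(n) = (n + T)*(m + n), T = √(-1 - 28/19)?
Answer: 55174 + 548*I*√893/57 ≈ 55174.0 + 287.3*I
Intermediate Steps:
m = 287/3 (m = -4/3 + 97 = 287/3 ≈ 95.667)
T = I*√893/19 (T = √(-1 - 28*1/19) = √(-1 - 28/19) = √(-47/19) = I*√893/19 ≈ 1.5728*I)
K(n) = (287/3 + n)*(n + I*√893/19) (K(n) = (n + I*√893/19)*(287/3 + n) = (287/3 + n)*(n + I*√893/19))
39282 + K(87) = 39282 + (87² + (287/3)*87 + 287*I*√893/57 + (1/19)*I*87*√893) = 39282 + (7569 + 8323 + 287*I*√893/57 + 87*I*√893/19) = 39282 + (15892 + 548*I*√893/57) = 55174 + 548*I*√893/57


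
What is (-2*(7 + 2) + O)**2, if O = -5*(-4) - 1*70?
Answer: 4624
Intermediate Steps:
O = -50 (O = 20 - 70 = -50)
(-2*(7 + 2) + O)**2 = (-2*(7 + 2) - 50)**2 = (-2*9 - 50)**2 = (-18 - 50)**2 = (-68)**2 = 4624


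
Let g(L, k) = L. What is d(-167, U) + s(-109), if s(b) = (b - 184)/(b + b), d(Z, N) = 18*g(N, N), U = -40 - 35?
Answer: -294007/218 ≈ -1348.7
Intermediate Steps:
U = -75
d(Z, N) = 18*N
s(b) = (-184 + b)/(2*b) (s(b) = (-184 + b)/((2*b)) = (-184 + b)*(1/(2*b)) = (-184 + b)/(2*b))
d(-167, U) + s(-109) = 18*(-75) + (1/2)*(-184 - 109)/(-109) = -1350 + (1/2)*(-1/109)*(-293) = -1350 + 293/218 = -294007/218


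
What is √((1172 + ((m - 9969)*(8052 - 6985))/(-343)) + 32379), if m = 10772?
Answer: 2*√18639586/49 ≈ 176.22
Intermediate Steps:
√((1172 + ((m - 9969)*(8052 - 6985))/(-343)) + 32379) = √((1172 + ((10772 - 9969)*(8052 - 6985))/(-343)) + 32379) = √((1172 + (803*1067)*(-1/343)) + 32379) = √((1172 + 856801*(-1/343)) + 32379) = √((1172 - 856801/343) + 32379) = √(-454805/343 + 32379) = √(10651192/343) = 2*√18639586/49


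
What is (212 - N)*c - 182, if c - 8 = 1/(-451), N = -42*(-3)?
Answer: 228120/451 ≈ 505.81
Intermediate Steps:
N = 126
c = 3607/451 (c = 8 + 1/(-451) = 8 - 1/451 = 3607/451 ≈ 7.9978)
(212 - N)*c - 182 = (212 - 1*126)*(3607/451) - 182 = (212 - 126)*(3607/451) - 182 = 86*(3607/451) - 182 = 310202/451 - 182 = 228120/451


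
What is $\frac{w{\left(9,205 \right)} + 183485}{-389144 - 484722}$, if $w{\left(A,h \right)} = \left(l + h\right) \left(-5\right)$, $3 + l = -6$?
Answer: $- \frac{182505}{873866} \approx -0.20885$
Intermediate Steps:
$l = -9$ ($l = -3 - 6 = -9$)
$w{\left(A,h \right)} = 45 - 5 h$ ($w{\left(A,h \right)} = \left(-9 + h\right) \left(-5\right) = 45 - 5 h$)
$\frac{w{\left(9,205 \right)} + 183485}{-389144 - 484722} = \frac{\left(45 - 1025\right) + 183485}{-389144 - 484722} = \frac{\left(45 - 1025\right) + 183485}{-873866} = \left(-980 + 183485\right) \left(- \frac{1}{873866}\right) = 182505 \left(- \frac{1}{873866}\right) = - \frac{182505}{873866}$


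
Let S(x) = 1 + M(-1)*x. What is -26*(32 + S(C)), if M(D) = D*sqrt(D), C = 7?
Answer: -858 + 182*I ≈ -858.0 + 182.0*I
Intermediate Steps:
M(D) = D**(3/2)
S(x) = 1 - I*x (S(x) = 1 + (-1)**(3/2)*x = 1 + (-I)*x = 1 - I*x)
-26*(32 + S(C)) = -26*(32 + (1 - 1*I*7)) = -26*(32 + (1 - 7*I)) = -26*(33 - 7*I) = -858 + 182*I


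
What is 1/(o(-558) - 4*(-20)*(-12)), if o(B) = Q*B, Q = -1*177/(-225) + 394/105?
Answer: -175/611238 ≈ -0.00028630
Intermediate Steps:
Q = 2383/525 (Q = -177*(-1/225) + 394*(1/105) = 59/75 + 394/105 = 2383/525 ≈ 4.5390)
o(B) = 2383*B/525
1/(o(-558) - 4*(-20)*(-12)) = 1/((2383/525)*(-558) - 4*(-20)*(-12)) = 1/(-443238/175 + 80*(-12)) = 1/(-443238/175 - 960) = 1/(-611238/175) = -175/611238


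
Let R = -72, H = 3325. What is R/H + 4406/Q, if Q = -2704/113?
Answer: -827819519/4495400 ≈ -184.15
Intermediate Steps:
Q = -2704/113 (Q = -2704*1/113 = -2704/113 ≈ -23.929)
R/H + 4406/Q = -72/3325 + 4406/(-2704/113) = -72*1/3325 + 4406*(-113/2704) = -72/3325 - 248939/1352 = -827819519/4495400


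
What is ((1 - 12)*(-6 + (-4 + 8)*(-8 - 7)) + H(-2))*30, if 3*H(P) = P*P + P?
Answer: 21800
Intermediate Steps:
H(P) = P/3 + P²/3 (H(P) = (P*P + P)/3 = (P² + P)/3 = (P + P²)/3 = P/3 + P²/3)
((1 - 12)*(-6 + (-4 + 8)*(-8 - 7)) + H(-2))*30 = ((1 - 12)*(-6 + (-4 + 8)*(-8 - 7)) + (⅓)*(-2)*(1 - 2))*30 = (-11*(-6 + 4*(-15)) + (⅓)*(-2)*(-1))*30 = (-11*(-6 - 60) + ⅔)*30 = (-11*(-66) + ⅔)*30 = (726 + ⅔)*30 = (2180/3)*30 = 21800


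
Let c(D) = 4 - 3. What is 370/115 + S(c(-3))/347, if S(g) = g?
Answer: 25701/7981 ≈ 3.2203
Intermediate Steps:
c(D) = 1
370/115 + S(c(-3))/347 = 370/115 + 1/347 = 370*(1/115) + 1*(1/347) = 74/23 + 1/347 = 25701/7981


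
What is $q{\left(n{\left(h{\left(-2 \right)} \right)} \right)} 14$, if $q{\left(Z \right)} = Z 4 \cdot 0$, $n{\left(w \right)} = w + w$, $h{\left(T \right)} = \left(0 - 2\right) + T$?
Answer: $0$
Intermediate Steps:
$h{\left(T \right)} = -2 + T$
$n{\left(w \right)} = 2 w$
$q{\left(Z \right)} = 0$ ($q{\left(Z \right)} = 4 Z 0 = 0$)
$q{\left(n{\left(h{\left(-2 \right)} \right)} \right)} 14 = 0 \cdot 14 = 0$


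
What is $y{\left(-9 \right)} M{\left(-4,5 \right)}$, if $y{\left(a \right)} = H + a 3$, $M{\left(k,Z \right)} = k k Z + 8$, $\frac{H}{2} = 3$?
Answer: $-1848$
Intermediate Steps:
$H = 6$ ($H = 2 \cdot 3 = 6$)
$M{\left(k,Z \right)} = 8 + Z k^{2}$ ($M{\left(k,Z \right)} = k^{2} Z + 8 = Z k^{2} + 8 = 8 + Z k^{2}$)
$y{\left(a \right)} = 6 + 3 a$ ($y{\left(a \right)} = 6 + a 3 = 6 + 3 a$)
$y{\left(-9 \right)} M{\left(-4,5 \right)} = \left(6 + 3 \left(-9\right)\right) \left(8 + 5 \left(-4\right)^{2}\right) = \left(6 - 27\right) \left(8 + 5 \cdot 16\right) = - 21 \left(8 + 80\right) = \left(-21\right) 88 = -1848$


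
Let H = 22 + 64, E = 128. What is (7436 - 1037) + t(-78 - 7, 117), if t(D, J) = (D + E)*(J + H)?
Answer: 15128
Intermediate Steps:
H = 86
t(D, J) = (86 + J)*(128 + D) (t(D, J) = (D + 128)*(J + 86) = (128 + D)*(86 + J) = (86 + J)*(128 + D))
(7436 - 1037) + t(-78 - 7, 117) = (7436 - 1037) + (11008 + 86*(-78 - 7) + 128*117 + (-78 - 7)*117) = 6399 + (11008 + 86*(-85) + 14976 - 85*117) = 6399 + (11008 - 7310 + 14976 - 9945) = 6399 + 8729 = 15128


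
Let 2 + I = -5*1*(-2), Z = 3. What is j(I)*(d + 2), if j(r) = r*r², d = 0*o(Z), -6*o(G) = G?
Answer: 1024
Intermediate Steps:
o(G) = -G/6
I = 8 (I = -2 - 5*1*(-2) = -2 - 5*(-2) = -2 + 10 = 8)
d = 0 (d = 0*(-⅙*3) = 0*(-½) = 0)
j(r) = r³
j(I)*(d + 2) = 8³*(0 + 2) = 512*2 = 1024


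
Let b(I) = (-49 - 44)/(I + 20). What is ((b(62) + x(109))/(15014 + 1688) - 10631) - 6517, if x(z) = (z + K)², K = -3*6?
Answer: -23484604523/1369564 ≈ -17148.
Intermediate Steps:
K = -18
x(z) = (-18 + z)² (x(z) = (z - 18)² = (-18 + z)²)
b(I) = -93/(20 + I)
((b(62) + x(109))/(15014 + 1688) - 10631) - 6517 = ((-93/(20 + 62) + (-18 + 109)²)/(15014 + 1688) - 10631) - 6517 = ((-93/82 + 91²)/16702 - 10631) - 6517 = ((-93*1/82 + 8281)*(1/16702) - 10631) - 6517 = ((-93/82 + 8281)*(1/16702) - 10631) - 6517 = ((678949/82)*(1/16702) - 10631) - 6517 = (678949/1369564 - 10631) - 6517 = -14559155935/1369564 - 6517 = -23484604523/1369564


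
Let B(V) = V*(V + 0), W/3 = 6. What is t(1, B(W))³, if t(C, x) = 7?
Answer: 343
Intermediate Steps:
W = 18 (W = 3*6 = 18)
B(V) = V² (B(V) = V*V = V²)
t(1, B(W))³ = 7³ = 343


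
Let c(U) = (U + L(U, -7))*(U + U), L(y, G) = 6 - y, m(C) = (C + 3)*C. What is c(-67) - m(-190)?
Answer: -36334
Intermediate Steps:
m(C) = C*(3 + C) (m(C) = (3 + C)*C = C*(3 + C))
c(U) = 12*U (c(U) = (U + (6 - U))*(U + U) = 6*(2*U) = 12*U)
c(-67) - m(-190) = 12*(-67) - (-190)*(3 - 190) = -804 - (-190)*(-187) = -804 - 1*35530 = -804 - 35530 = -36334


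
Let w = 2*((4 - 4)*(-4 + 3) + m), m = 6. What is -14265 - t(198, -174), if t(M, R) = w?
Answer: -14277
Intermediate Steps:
w = 12 (w = 2*((4 - 4)*(-4 + 3) + 6) = 2*(0*(-1) + 6) = 2*(0 + 6) = 2*6 = 12)
t(M, R) = 12
-14265 - t(198, -174) = -14265 - 1*12 = -14265 - 12 = -14277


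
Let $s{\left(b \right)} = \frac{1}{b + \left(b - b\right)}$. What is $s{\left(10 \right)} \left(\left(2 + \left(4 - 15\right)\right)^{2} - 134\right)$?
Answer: $- \frac{53}{10} \approx -5.3$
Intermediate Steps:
$s{\left(b \right)} = \frac{1}{b}$ ($s{\left(b \right)} = \frac{1}{b + 0} = \frac{1}{b}$)
$s{\left(10 \right)} \left(\left(2 + \left(4 - 15\right)\right)^{2} - 134\right) = \frac{\left(2 + \left(4 - 15\right)\right)^{2} - 134}{10} = \frac{\left(2 - 11\right)^{2} - 134}{10} = \frac{\left(-9\right)^{2} - 134}{10} = \frac{81 - 134}{10} = \frac{1}{10} \left(-53\right) = - \frac{53}{10}$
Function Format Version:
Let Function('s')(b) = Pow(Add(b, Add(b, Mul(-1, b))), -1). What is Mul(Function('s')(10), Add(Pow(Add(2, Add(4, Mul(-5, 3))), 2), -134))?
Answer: Rational(-53, 10) ≈ -5.3000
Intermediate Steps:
Function('s')(b) = Pow(b, -1) (Function('s')(b) = Pow(Add(b, 0), -1) = Pow(b, -1))
Mul(Function('s')(10), Add(Pow(Add(2, Add(4, Mul(-5, 3))), 2), -134)) = Mul(Pow(10, -1), Add(Pow(Add(2, Add(4, Mul(-5, 3))), 2), -134)) = Mul(Rational(1, 10), Add(Pow(Add(2, Add(4, -15)), 2), -134)) = Mul(Rational(1, 10), Add(Pow(Add(2, -11), 2), -134)) = Mul(Rational(1, 10), Add(Pow(-9, 2), -134)) = Mul(Rational(1, 10), Add(81, -134)) = Mul(Rational(1, 10), -53) = Rational(-53, 10)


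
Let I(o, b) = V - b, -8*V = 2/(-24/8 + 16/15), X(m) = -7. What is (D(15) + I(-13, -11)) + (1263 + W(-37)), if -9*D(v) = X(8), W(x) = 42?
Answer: 1374851/1044 ≈ 1316.9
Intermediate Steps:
D(v) = 7/9 (D(v) = -1/9*(-7) = 7/9)
V = 15/116 (V = -1/(4*(-24/8 + 16/15)) = -1/(4*(-24*1/8 + 16*(1/15))) = -1/(4*(-3 + 16/15)) = -1/(4*(-29/15)) = -(-15)/(4*29) = -1/8*(-30/29) = 15/116 ≈ 0.12931)
I(o, b) = 15/116 - b
(D(15) + I(-13, -11)) + (1263 + W(-37)) = (7/9 + (15/116 - 1*(-11))) + (1263 + 42) = (7/9 + (15/116 + 11)) + 1305 = (7/9 + 1291/116) + 1305 = 12431/1044 + 1305 = 1374851/1044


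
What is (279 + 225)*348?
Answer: 175392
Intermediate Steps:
(279 + 225)*348 = 504*348 = 175392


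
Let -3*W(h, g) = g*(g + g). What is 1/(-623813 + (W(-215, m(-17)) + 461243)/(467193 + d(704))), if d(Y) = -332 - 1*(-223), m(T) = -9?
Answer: -467084/291372610103 ≈ -1.6030e-6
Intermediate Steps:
W(h, g) = -2*g²/3 (W(h, g) = -g*(g + g)/3 = -g*2*g/3 = -2*g²/3)
d(Y) = -109 (d(Y) = -332 + 223 = -109)
1/(-623813 + (W(-215, m(-17)) + 461243)/(467193 + d(704))) = 1/(-623813 + (-⅔*(-9)² + 461243)/(467193 - 109)) = 1/(-623813 + (-⅔*81 + 461243)/467084) = 1/(-623813 + (-54 + 461243)*(1/467084)) = 1/(-623813 + 461189*(1/467084)) = 1/(-623813 + 461189/467084) = 1/(-291372610103/467084) = -467084/291372610103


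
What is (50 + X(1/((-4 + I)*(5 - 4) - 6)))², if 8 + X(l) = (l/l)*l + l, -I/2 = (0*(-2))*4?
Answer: 43681/25 ≈ 1747.2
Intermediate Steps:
I = 0 (I = -2*0*(-2)*4 = -0*4 = -2*0 = 0)
X(l) = -8 + 2*l (X(l) = -8 + ((l/l)*l + l) = -8 + (1*l + l) = -8 + (l + l) = -8 + 2*l)
(50 + X(1/((-4 + I)*(5 - 4) - 6)))² = (50 + (-8 + 2/((-4 + 0)*(5 - 4) - 6)))² = (50 + (-8 + 2/(-4*1 - 6)))² = (50 + (-8 + 2/(-4 - 6)))² = (50 + (-8 + 2/(-10)))² = (50 + (-8 + 2*(-⅒)))² = (50 + (-8 - ⅕))² = (50 - 41/5)² = (209/5)² = 43681/25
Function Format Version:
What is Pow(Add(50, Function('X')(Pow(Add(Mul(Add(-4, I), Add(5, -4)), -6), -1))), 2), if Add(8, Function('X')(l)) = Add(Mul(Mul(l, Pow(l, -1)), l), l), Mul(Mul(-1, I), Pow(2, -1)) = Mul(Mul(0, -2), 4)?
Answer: Rational(43681, 25) ≈ 1747.2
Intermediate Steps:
I = 0 (I = Mul(-2, Mul(Mul(0, -2), 4)) = Mul(-2, Mul(0, 4)) = Mul(-2, 0) = 0)
Function('X')(l) = Add(-8, Mul(2, l)) (Function('X')(l) = Add(-8, Add(Mul(Mul(l, Pow(l, -1)), l), l)) = Add(-8, Add(Mul(1, l), l)) = Add(-8, Add(l, l)) = Add(-8, Mul(2, l)))
Pow(Add(50, Function('X')(Pow(Add(Mul(Add(-4, I), Add(5, -4)), -6), -1))), 2) = Pow(Add(50, Add(-8, Mul(2, Pow(Add(Mul(Add(-4, 0), Add(5, -4)), -6), -1)))), 2) = Pow(Add(50, Add(-8, Mul(2, Pow(Add(Mul(-4, 1), -6), -1)))), 2) = Pow(Add(50, Add(-8, Mul(2, Pow(Add(-4, -6), -1)))), 2) = Pow(Add(50, Add(-8, Mul(2, Pow(-10, -1)))), 2) = Pow(Add(50, Add(-8, Mul(2, Rational(-1, 10)))), 2) = Pow(Add(50, Add(-8, Rational(-1, 5))), 2) = Pow(Add(50, Rational(-41, 5)), 2) = Pow(Rational(209, 5), 2) = Rational(43681, 25)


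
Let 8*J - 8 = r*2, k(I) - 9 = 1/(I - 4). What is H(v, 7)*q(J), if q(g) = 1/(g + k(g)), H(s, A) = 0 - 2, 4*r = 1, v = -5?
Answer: -1504/7311 ≈ -0.20572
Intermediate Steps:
r = ¼ (r = (¼)*1 = ¼ ≈ 0.25000)
k(I) = 9 + 1/(-4 + I) (k(I) = 9 + 1/(I - 4) = 9 + 1/(-4 + I))
H(s, A) = -2
J = 17/16 (J = 1 + ((¼)*2)/8 = 1 + (⅛)*(½) = 1 + 1/16 = 17/16 ≈ 1.0625)
q(g) = 1/(g + (-35 + 9*g)/(-4 + g))
H(v, 7)*q(J) = -2*(-4 + 17/16)/(-35 + (17/16)² + 5*(17/16)) = -2*(-47)/((-35 + 289/256 + 85/16)*16) = -2*(-47)/((-7311/256)*16) = -(-512)*(-47)/(7311*16) = -2*752/7311 = -1504/7311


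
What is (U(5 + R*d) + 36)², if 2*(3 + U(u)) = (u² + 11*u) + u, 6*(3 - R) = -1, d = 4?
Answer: 28206721/324 ≈ 87058.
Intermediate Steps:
R = 19/6 (R = 3 - ⅙*(-1) = 3 + ⅙ = 19/6 ≈ 3.1667)
U(u) = -3 + u²/2 + 6*u (U(u) = -3 + ((u² + 11*u) + u)/2 = -3 + (u² + 12*u)/2 = -3 + (u²/2 + 6*u) = -3 + u²/2 + 6*u)
(U(5 + R*d) + 36)² = ((-3 + (5 + (19/6)*4)²/2 + 6*(5 + (19/6)*4)) + 36)² = ((-3 + (5 + 38/3)²/2 + 6*(5 + 38/3)) + 36)² = ((-3 + (53/3)²/2 + 6*(53/3)) + 36)² = ((-3 + (½)*(2809/9) + 106) + 36)² = ((-3 + 2809/18 + 106) + 36)² = (4663/18 + 36)² = (5311/18)² = 28206721/324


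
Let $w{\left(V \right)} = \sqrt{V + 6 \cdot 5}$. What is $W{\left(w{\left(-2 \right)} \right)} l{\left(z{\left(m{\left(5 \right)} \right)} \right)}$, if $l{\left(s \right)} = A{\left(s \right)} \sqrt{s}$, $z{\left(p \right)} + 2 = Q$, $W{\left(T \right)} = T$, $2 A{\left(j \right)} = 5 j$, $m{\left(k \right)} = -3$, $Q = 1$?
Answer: $- 5 i \sqrt{7} \approx - 13.229 i$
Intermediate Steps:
$w{\left(V \right)} = \sqrt{30 + V}$ ($w{\left(V \right)} = \sqrt{V + 30} = \sqrt{30 + V}$)
$A{\left(j \right)} = \frac{5 j}{2}$
$z{\left(p \right)} = -1$ ($z{\left(p \right)} = -2 + 1 = -1$)
$l{\left(s \right)} = \frac{5 s^{\frac{3}{2}}}{2}$ ($l{\left(s \right)} = \frac{5 s}{2} \sqrt{s} = \frac{5 s^{\frac{3}{2}}}{2}$)
$W{\left(w{\left(-2 \right)} \right)} l{\left(z{\left(m{\left(5 \right)} \right)} \right)} = \sqrt{30 - 2} \frac{5 \left(-1\right)^{\frac{3}{2}}}{2} = \sqrt{28} \frac{5 \left(- i\right)}{2} = 2 \sqrt{7} \left(- \frac{5 i}{2}\right) = - 5 i \sqrt{7}$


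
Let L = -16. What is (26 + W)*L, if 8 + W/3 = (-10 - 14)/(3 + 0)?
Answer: 352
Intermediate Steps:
W = -48 (W = -24 + 3*((-10 - 14)/(3 + 0)) = -24 + 3*(-24/3) = -24 + 3*(-24*1/3) = -24 + 3*(-8) = -24 - 24 = -48)
(26 + W)*L = (26 - 48)*(-16) = -22*(-16) = 352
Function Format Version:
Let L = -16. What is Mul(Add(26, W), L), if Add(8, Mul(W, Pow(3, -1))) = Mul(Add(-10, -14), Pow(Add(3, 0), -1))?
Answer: 352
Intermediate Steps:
W = -48 (W = Add(-24, Mul(3, Mul(Add(-10, -14), Pow(Add(3, 0), -1)))) = Add(-24, Mul(3, Mul(-24, Pow(3, -1)))) = Add(-24, Mul(3, Mul(-24, Rational(1, 3)))) = Add(-24, Mul(3, -8)) = Add(-24, -24) = -48)
Mul(Add(26, W), L) = Mul(Add(26, -48), -16) = Mul(-22, -16) = 352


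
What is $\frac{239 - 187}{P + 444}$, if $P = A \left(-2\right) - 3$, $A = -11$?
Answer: $\frac{52}{463} \approx 0.11231$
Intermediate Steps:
$P = 19$ ($P = \left(-11\right) \left(-2\right) - 3 = 22 - 3 = 19$)
$\frac{239 - 187}{P + 444} = \frac{239 - 187}{19 + 444} = \frac{52}{463}$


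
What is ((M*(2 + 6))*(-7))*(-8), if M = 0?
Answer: 0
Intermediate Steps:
((M*(2 + 6))*(-7))*(-8) = ((0*(2 + 6))*(-7))*(-8) = ((0*8)*(-7))*(-8) = (0*(-7))*(-8) = 0*(-8) = 0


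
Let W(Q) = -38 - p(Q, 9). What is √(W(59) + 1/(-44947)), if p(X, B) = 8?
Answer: I*√92930754161/44947 ≈ 6.7823*I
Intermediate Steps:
W(Q) = -46 (W(Q) = -38 - 1*8 = -38 - 8 = -46)
√(W(59) + 1/(-44947)) = √(-46 + 1/(-44947)) = √(-46 - 1/44947) = √(-2067563/44947) = I*√92930754161/44947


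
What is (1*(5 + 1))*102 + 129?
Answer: 741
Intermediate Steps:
(1*(5 + 1))*102 + 129 = (1*6)*102 + 129 = 6*102 + 129 = 612 + 129 = 741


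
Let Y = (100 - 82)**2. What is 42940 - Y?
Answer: 42616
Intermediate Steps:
Y = 324 (Y = 18**2 = 324)
42940 - Y = 42940 - 1*324 = 42940 - 324 = 42616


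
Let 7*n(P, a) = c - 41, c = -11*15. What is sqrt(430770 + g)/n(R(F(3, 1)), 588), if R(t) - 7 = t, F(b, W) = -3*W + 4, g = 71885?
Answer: -7*sqrt(502655)/206 ≈ -24.092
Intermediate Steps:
c = -165
F(b, W) = 4 - 3*W
R(t) = 7 + t
n(P, a) = -206/7 (n(P, a) = (-165 - 41)/7 = (1/7)*(-206) = -206/7)
sqrt(430770 + g)/n(R(F(3, 1)), 588) = sqrt(430770 + 71885)/(-206/7) = sqrt(502655)*(-7/206) = -7*sqrt(502655)/206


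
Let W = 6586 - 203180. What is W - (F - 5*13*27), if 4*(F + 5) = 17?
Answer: -779353/4 ≈ -1.9484e+5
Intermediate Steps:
F = -3/4 (F = -5 + (1/4)*17 = -5 + 17/4 = -3/4 ≈ -0.75000)
W = -196594
W - (F - 5*13*27) = -196594 - (-3/4 - 5*13*27) = -196594 - (-3/4 - 65*27) = -196594 - (-3/4 - 1755) = -196594 - 1*(-7023/4) = -196594 + 7023/4 = -779353/4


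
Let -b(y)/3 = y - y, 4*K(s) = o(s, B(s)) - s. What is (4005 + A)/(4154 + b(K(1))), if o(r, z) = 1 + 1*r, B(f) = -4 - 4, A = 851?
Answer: 2428/2077 ≈ 1.1690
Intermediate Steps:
B(f) = -8
o(r, z) = 1 + r
K(s) = ¼ (K(s) = ((1 + s) - s)/4 = (¼)*1 = ¼)
b(y) = 0 (b(y) = -3*(y - y) = -3*0 = 0)
(4005 + A)/(4154 + b(K(1))) = (4005 + 851)/(4154 + 0) = 4856/4154 = 4856*(1/4154) = 2428/2077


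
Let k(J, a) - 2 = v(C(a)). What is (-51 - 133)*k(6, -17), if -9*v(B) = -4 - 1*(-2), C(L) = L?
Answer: -3680/9 ≈ -408.89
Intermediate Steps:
v(B) = 2/9 (v(B) = -(-4 - 1*(-2))/9 = -(-4 + 2)/9 = -1/9*(-2) = 2/9)
k(J, a) = 20/9 (k(J, a) = 2 + 2/9 = 20/9)
(-51 - 133)*k(6, -17) = (-51 - 133)*(20/9) = -184*20/9 = -3680/9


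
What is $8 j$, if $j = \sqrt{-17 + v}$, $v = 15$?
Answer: $8 i \sqrt{2} \approx 11.314 i$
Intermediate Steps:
$j = i \sqrt{2}$ ($j = \sqrt{-17 + 15} = \sqrt{-2} = i \sqrt{2} \approx 1.4142 i$)
$8 j = 8 i \sqrt{2}$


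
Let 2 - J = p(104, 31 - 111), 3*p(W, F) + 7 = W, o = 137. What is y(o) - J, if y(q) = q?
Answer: 502/3 ≈ 167.33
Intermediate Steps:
p(W, F) = -7/3 + W/3
J = -91/3 (J = 2 - (-7/3 + (⅓)*104) = 2 - (-7/3 + 104/3) = 2 - 1*97/3 = 2 - 97/3 = -91/3 ≈ -30.333)
y(o) - J = 137 - 1*(-91/3) = 137 + 91/3 = 502/3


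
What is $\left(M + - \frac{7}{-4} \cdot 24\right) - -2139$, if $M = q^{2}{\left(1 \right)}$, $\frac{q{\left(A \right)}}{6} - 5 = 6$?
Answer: $6537$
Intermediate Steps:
$q{\left(A \right)} = 66$ ($q{\left(A \right)} = 30 + 6 \cdot 6 = 30 + 36 = 66$)
$M = 4356$ ($M = 66^{2} = 4356$)
$\left(M + - \frac{7}{-4} \cdot 24\right) - -2139 = \left(4356 + - \frac{7}{-4} \cdot 24\right) - -2139 = \left(4356 + \left(-7\right) \left(- \frac{1}{4}\right) 24\right) + 2139 = \left(4356 + \frac{7}{4} \cdot 24\right) + 2139 = \left(4356 + 42\right) + 2139 = 4398 + 2139 = 6537$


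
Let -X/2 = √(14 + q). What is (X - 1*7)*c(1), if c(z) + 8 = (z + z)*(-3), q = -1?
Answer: 98 + 28*√13 ≈ 198.96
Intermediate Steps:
c(z) = -8 - 6*z (c(z) = -8 + (z + z)*(-3) = -8 + (2*z)*(-3) = -8 - 6*z)
X = -2*√13 (X = -2*√(14 - 1) = -2*√13 ≈ -7.2111)
(X - 1*7)*c(1) = (-2*√13 - 1*7)*(-8 - 6*1) = (-2*√13 - 7)*(-8 - 6) = (-7 - 2*√13)*(-14) = 98 + 28*√13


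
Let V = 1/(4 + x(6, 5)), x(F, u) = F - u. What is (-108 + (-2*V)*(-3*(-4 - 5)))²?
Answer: 352836/25 ≈ 14113.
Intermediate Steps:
V = ⅕ (V = 1/(4 + (6 - 1*5)) = 1/(4 + (6 - 5)) = 1/(4 + 1) = 1/5 = ⅕ ≈ 0.20000)
(-108 + (-2*V)*(-3*(-4 - 5)))² = (-108 + (-2*⅕)*(-3*(-4 - 5)))² = (-108 - (-6)*(-9)/5)² = (-108 - ⅖*27)² = (-108 - 54/5)² = (-594/5)² = 352836/25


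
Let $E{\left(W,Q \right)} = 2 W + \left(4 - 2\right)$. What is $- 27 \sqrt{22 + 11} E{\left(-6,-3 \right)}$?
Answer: $270 \sqrt{33} \approx 1551.0$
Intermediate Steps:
$E{\left(W,Q \right)} = 2 + 2 W$ ($E{\left(W,Q \right)} = 2 W + 2 = 2 + 2 W$)
$- 27 \sqrt{22 + 11} E{\left(-6,-3 \right)} = - 27 \sqrt{22 + 11} \left(2 + 2 \left(-6\right)\right) = - 27 \sqrt{33} \left(2 - 12\right) = - 27 \sqrt{33} \left(-10\right) = 270 \sqrt{33}$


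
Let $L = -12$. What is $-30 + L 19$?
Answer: $-258$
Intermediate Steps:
$-30 + L 19 = -30 - 228 = -258$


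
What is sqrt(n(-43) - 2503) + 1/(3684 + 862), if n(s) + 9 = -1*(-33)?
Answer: 1/4546 + I*sqrt(2479) ≈ 0.00021997 + 49.79*I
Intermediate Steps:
n(s) = 24 (n(s) = -9 - 1*(-33) = -9 + 33 = 24)
sqrt(n(-43) - 2503) + 1/(3684 + 862) = sqrt(24 - 2503) + 1/(3684 + 862) = sqrt(-2479) + 1/4546 = I*sqrt(2479) + 1/4546 = 1/4546 + I*sqrt(2479)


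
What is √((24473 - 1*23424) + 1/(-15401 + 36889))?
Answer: √30272446159/5372 ≈ 32.388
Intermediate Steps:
√((24473 - 1*23424) + 1/(-15401 + 36889)) = √((24473 - 23424) + 1/21488) = √(1049 + 1/21488) = √(22540913/21488) = √30272446159/5372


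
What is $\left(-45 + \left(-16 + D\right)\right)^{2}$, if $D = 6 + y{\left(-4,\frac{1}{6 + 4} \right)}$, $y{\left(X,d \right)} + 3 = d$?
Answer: $\frac{335241}{100} \approx 3352.4$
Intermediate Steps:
$y{\left(X,d \right)} = -3 + d$
$D = \frac{31}{10}$ ($D = 6 - \left(3 - \frac{1}{6 + 4}\right) = 6 - \left(3 - \frac{1}{10}\right) = 6 + \left(-3 + \frac{1}{10}\right) = 6 - \frac{29}{10} = \frac{31}{10} \approx 3.1$)
$\left(-45 + \left(-16 + D\right)\right)^{2} = \left(-45 + \left(-16 + \frac{31}{10}\right)\right)^{2} = \left(-45 - \frac{129}{10}\right)^{2} = \left(- \frac{579}{10}\right)^{2} = \frac{335241}{100}$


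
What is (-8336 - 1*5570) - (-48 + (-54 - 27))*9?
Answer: -12745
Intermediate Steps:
(-8336 - 1*5570) - (-48 + (-54 - 27))*9 = (-8336 - 5570) - (-48 - 81)*9 = -13906 - (-129)*9 = -13906 - 1*(-1161) = -13906 + 1161 = -12745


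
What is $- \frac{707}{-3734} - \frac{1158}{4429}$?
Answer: $- \frac{1192669}{16537886} \approx -0.072117$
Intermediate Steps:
$- \frac{707}{-3734} - \frac{1158}{4429} = \left(-707\right) \left(- \frac{1}{3734}\right) - \frac{1158}{4429} = \frac{707}{3734} - \frac{1158}{4429} = - \frac{1192669}{16537886}$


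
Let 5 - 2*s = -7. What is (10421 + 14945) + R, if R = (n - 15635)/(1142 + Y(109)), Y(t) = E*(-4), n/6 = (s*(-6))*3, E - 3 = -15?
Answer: 30169257/1190 ≈ 25352.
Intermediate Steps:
E = -12 (E = 3 - 15 = -12)
s = 6 (s = 5/2 - ½*(-7) = 5/2 + 7/2 = 6)
n = -648 (n = 6*((6*(-6))*3) = 6*(-36*3) = 6*(-108) = -648)
Y(t) = 48 (Y(t) = -12*(-4) = 48)
R = -16283/1190 (R = (-648 - 15635)/(1142 + 48) = -16283/1190 ≈ -13.683)
(10421 + 14945) + R = (10421 + 14945) - 16283/1190 = 25366 - 16283/1190 = 30169257/1190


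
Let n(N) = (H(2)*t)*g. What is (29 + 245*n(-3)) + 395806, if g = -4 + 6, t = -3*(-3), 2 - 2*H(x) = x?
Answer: 395835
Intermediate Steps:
H(x) = 1 - x/2
t = 9
g = 2
n(N) = 0 (n(N) = ((1 - ½*2)*9)*2 = ((1 - 1)*9)*2 = (0*9)*2 = 0*2 = 0)
(29 + 245*n(-3)) + 395806 = (29 + 245*0) + 395806 = (29 + 0) + 395806 = 29 + 395806 = 395835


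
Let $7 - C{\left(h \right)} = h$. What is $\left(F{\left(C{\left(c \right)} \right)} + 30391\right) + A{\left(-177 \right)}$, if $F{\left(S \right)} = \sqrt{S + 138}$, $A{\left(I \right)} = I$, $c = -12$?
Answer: $30214 + \sqrt{157} \approx 30227.0$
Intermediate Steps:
$C{\left(h \right)} = 7 - h$
$F{\left(S \right)} = \sqrt{138 + S}$
$\left(F{\left(C{\left(c \right)} \right)} + 30391\right) + A{\left(-177 \right)} = \left(\sqrt{138 + \left(7 - -12\right)} + 30391\right) - 177 = \left(\sqrt{138 + \left(7 + 12\right)} + 30391\right) - 177 = \left(\sqrt{138 + 19} + 30391\right) - 177 = \left(\sqrt{157} + 30391\right) - 177 = \left(30391 + \sqrt{157}\right) - 177 = 30214 + \sqrt{157}$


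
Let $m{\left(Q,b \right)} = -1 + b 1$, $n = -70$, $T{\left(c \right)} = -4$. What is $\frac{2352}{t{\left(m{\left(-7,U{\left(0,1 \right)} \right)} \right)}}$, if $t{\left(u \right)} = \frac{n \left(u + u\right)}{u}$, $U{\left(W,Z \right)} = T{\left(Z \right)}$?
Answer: $- \frac{84}{5} \approx -16.8$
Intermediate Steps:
$U{\left(W,Z \right)} = -4$
$m{\left(Q,b \right)} = -1 + b$
$t{\left(u \right)} = -140$ ($t{\left(u \right)} = \frac{\left(-70\right) \left(u + u\right)}{u} = \frac{\left(-70\right) 2 u}{u} = \frac{\left(-140\right) u}{u} = -140$)
$\frac{2352}{t{\left(m{\left(-7,U{\left(0,1 \right)} \right)} \right)}} = \frac{2352}{-140} = 2352 \left(- \frac{1}{140}\right) = - \frac{84}{5}$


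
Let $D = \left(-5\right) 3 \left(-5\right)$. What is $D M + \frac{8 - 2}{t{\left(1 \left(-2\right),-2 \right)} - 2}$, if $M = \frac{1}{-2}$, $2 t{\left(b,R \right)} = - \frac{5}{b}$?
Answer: $- \frac{91}{2} \approx -45.5$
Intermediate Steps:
$t{\left(b,R \right)} = - \frac{5}{2 b}$ ($t{\left(b,R \right)} = \frac{\left(-5\right) \frac{1}{b}}{2} = - \frac{5}{2 b}$)
$D = 75$ ($D = \left(-15\right) \left(-5\right) = 75$)
$M = - \frac{1}{2} \approx -0.5$
$D M + \frac{8 - 2}{t{\left(1 \left(-2\right),-2 \right)} - 2} = 75 \left(- \frac{1}{2}\right) + \frac{8 - 2}{- \frac{5}{2 \cdot 1 \left(-2\right)} - 2} = - \frac{75}{2} + \frac{6}{- \frac{5}{2 \left(-2\right)} - 2} = - \frac{75}{2} + \frac{6}{\left(- \frac{5}{2}\right) \left(- \frac{1}{2}\right) - 2} = - \frac{75}{2} + \frac{6}{\frac{5}{4} - 2} = - \frac{75}{2} + \frac{6}{- \frac{3}{4}} = - \frac{75}{2} + 6 \left(- \frac{4}{3}\right) = - \frac{75}{2} - 8 = - \frac{91}{2}$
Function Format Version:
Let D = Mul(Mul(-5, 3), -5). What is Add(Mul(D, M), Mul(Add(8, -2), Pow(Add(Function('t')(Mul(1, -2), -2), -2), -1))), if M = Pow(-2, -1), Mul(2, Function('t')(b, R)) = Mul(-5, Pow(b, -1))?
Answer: Rational(-91, 2) ≈ -45.500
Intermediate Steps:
Function('t')(b, R) = Mul(Rational(-5, 2), Pow(b, -1)) (Function('t')(b, R) = Mul(Rational(1, 2), Mul(-5, Pow(b, -1))) = Mul(Rational(-5, 2), Pow(b, -1)))
D = 75 (D = Mul(-15, -5) = 75)
M = Rational(-1, 2) ≈ -0.50000
Add(Mul(D, M), Mul(Add(8, -2), Pow(Add(Function('t')(Mul(1, -2), -2), -2), -1))) = Add(Mul(75, Rational(-1, 2)), Mul(Add(8, -2), Pow(Add(Mul(Rational(-5, 2), Pow(Mul(1, -2), -1)), -2), -1))) = Add(Rational(-75, 2), Mul(6, Pow(Add(Mul(Rational(-5, 2), Pow(-2, -1)), -2), -1))) = Add(Rational(-75, 2), Mul(6, Pow(Add(Mul(Rational(-5, 2), Rational(-1, 2)), -2), -1))) = Add(Rational(-75, 2), Mul(6, Pow(Add(Rational(5, 4), -2), -1))) = Add(Rational(-75, 2), Mul(6, Pow(Rational(-3, 4), -1))) = Add(Rational(-75, 2), Mul(6, Rational(-4, 3))) = Add(Rational(-75, 2), -8) = Rational(-91, 2)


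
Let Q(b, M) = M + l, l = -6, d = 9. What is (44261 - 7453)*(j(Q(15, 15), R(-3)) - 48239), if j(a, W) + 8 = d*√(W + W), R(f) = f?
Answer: -1775875576 + 331272*I*√6 ≈ -1.7759e+9 + 8.1145e+5*I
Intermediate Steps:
Q(b, M) = -6 + M (Q(b, M) = M - 6 = -6 + M)
j(a, W) = -8 + 9*√2*√W (j(a, W) = -8 + 9*√(W + W) = -8 + 9*√(2*W) = -8 + 9*(√2*√W) = -8 + 9*√2*√W)
(44261 - 7453)*(j(Q(15, 15), R(-3)) - 48239) = (44261 - 7453)*((-8 + 9*√2*√(-3)) - 48239) = 36808*((-8 + 9*√2*(I*√3)) - 48239) = 36808*((-8 + 9*I*√6) - 48239) = 36808*(-48247 + 9*I*√6) = -1775875576 + 331272*I*√6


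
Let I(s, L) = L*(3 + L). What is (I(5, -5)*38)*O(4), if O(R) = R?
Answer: 1520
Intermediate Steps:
(I(5, -5)*38)*O(4) = (-5*(3 - 5)*38)*4 = (-5*(-2)*38)*4 = (10*38)*4 = 380*4 = 1520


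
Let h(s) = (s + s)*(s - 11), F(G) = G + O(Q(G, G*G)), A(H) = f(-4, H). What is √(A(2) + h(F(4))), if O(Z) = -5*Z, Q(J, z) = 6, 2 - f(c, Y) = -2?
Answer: 2*√482 ≈ 43.909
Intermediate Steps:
f(c, Y) = 4 (f(c, Y) = 2 - 1*(-2) = 2 + 2 = 4)
A(H) = 4
F(G) = -30 + G (F(G) = G - 5*6 = G - 30 = -30 + G)
h(s) = 2*s*(-11 + s) (h(s) = (2*s)*(-11 + s) = 2*s*(-11 + s))
√(A(2) + h(F(4))) = √(4 + 2*(-30 + 4)*(-11 + (-30 + 4))) = √(4 + 2*(-26)*(-11 - 26)) = √(4 + 2*(-26)*(-37)) = √(4 + 1924) = √1928 = 2*√482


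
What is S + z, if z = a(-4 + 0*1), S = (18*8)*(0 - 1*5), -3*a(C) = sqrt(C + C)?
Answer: -720 - 2*I*sqrt(2)/3 ≈ -720.0 - 0.94281*I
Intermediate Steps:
a(C) = -sqrt(2)*sqrt(C)/3 (a(C) = -sqrt(C + C)/3 = -sqrt(2)*sqrt(C)/3)
S = -720 (S = 144*(0 - 5) = 144*(-5) = -720)
z = -2*I*sqrt(2)/3 (z = -sqrt(2)*sqrt(-4 + 0*1)/3 = -sqrt(2)*sqrt(-4 + 0)/3 = -sqrt(2)*sqrt(-4)/3 = -sqrt(2)*2*I/3 = -2*I*sqrt(2)/3 ≈ -0.94281*I)
S + z = -720 - 2*I*sqrt(2)/3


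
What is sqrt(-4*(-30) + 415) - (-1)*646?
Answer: 646 + sqrt(535) ≈ 669.13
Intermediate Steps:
sqrt(-4*(-30) + 415) - (-1)*646 = sqrt(120 + 415) - 1*(-646) = sqrt(535) + 646 = 646 + sqrt(535)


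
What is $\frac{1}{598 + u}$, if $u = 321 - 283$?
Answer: $\frac{1}{636} \approx 0.0015723$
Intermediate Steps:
$u = 38$
$\frac{1}{598 + u} = \frac{1}{598 + 38} = \frac{1}{636}$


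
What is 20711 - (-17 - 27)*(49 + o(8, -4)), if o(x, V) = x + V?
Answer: 23043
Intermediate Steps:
o(x, V) = V + x
20711 - (-17 - 27)*(49 + o(8, -4)) = 20711 - (-17 - 27)*(49 + (-4 + 8)) = 20711 - (-44)*(49 + 4) = 20711 - (-44)*53 = 20711 - 1*(-2332) = 20711 + 2332 = 23043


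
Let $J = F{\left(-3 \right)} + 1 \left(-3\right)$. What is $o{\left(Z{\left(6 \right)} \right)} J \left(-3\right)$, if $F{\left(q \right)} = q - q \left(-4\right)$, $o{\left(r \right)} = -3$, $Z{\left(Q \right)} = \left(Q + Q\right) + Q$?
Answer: $-162$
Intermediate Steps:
$Z{\left(Q \right)} = 3 Q$ ($Z{\left(Q \right)} = 2 Q + Q = 3 Q$)
$F{\left(q \right)} = 5 q$ ($F{\left(q \right)} = q - - 4 q = q + 4 q = 5 q$)
$J = -18$ ($J = 5 \left(-3\right) + 1 \left(-3\right) = -15 - 3 = -18$)
$o{\left(Z{\left(6 \right)} \right)} J \left(-3\right) = \left(-3\right) \left(-18\right) \left(-3\right) = 54 \left(-3\right) = -162$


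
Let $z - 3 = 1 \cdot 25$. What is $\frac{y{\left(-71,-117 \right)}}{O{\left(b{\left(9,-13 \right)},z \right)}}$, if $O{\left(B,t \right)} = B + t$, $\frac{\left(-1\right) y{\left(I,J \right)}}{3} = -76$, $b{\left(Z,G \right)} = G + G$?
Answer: $114$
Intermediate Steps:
$b{\left(Z,G \right)} = 2 G$
$y{\left(I,J \right)} = 228$ ($y{\left(I,J \right)} = \left(-3\right) \left(-76\right) = 228$)
$z = 28$ ($z = 3 + 1 \cdot 25 = 3 + 25 = 28$)
$\frac{y{\left(-71,-117 \right)}}{O{\left(b{\left(9,-13 \right)},z \right)}} = \frac{228}{2 \left(-13\right) + 28} = \frac{228}{-26 + 28} = \frac{228}{2} = 228 \cdot \frac{1}{2} = 114$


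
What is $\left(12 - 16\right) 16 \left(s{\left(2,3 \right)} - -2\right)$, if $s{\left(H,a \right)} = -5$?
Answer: $192$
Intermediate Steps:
$\left(12 - 16\right) 16 \left(s{\left(2,3 \right)} - -2\right) = \left(12 - 16\right) 16 \left(-5 - -2\right) = \left(-4\right) 16 \left(-5 + 2\right) = \left(-64\right) \left(-3\right) = 192$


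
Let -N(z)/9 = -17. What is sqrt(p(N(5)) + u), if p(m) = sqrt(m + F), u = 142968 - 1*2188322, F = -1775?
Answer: sqrt(-2045354 + I*sqrt(1622)) ≈ 0.01 + 1430.2*I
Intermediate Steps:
N(z) = 153 (N(z) = -9*(-17) = 153)
u = -2045354 (u = 142968 - 2188322 = -2045354)
p(m) = sqrt(-1775 + m) (p(m) = sqrt(m - 1775) = sqrt(-1775 + m))
sqrt(p(N(5)) + u) = sqrt(sqrt(-1775 + 153) - 2045354) = sqrt(sqrt(-1622) - 2045354) = sqrt(I*sqrt(1622) - 2045354) = sqrt(-2045354 + I*sqrt(1622))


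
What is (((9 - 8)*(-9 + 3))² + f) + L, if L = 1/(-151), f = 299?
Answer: 50584/151 ≈ 334.99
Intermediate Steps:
L = -1/151 ≈ -0.0066225
(((9 - 8)*(-9 + 3))² + f) + L = (((9 - 8)*(-9 + 3))² + 299) - 1/151 = ((1*(-6))² + 299) - 1/151 = ((-6)² + 299) - 1/151 = (36 + 299) - 1/151 = 335 - 1/151 = 50584/151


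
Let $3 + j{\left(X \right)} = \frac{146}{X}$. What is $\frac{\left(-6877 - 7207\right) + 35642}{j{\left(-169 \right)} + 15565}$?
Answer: $\frac{1821651}{1314916} \approx 1.3854$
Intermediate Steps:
$j{\left(X \right)} = -3 + \frac{146}{X}$
$\frac{\left(-6877 - 7207\right) + 35642}{j{\left(-169 \right)} + 15565} = \frac{\left(-6877 - 7207\right) + 35642}{\left(-3 + \frac{146}{-169}\right) + 15565} = \frac{-14084 + 35642}{\left(-3 + 146 \left(- \frac{1}{169}\right)\right) + 15565} = \frac{21558}{\left(-3 - \frac{146}{169}\right) + 15565} = \frac{21558}{- \frac{653}{169} + 15565} = \frac{21558}{\frac{2629832}{169}} = 21558 \cdot \frac{169}{2629832} = \frac{1821651}{1314916}$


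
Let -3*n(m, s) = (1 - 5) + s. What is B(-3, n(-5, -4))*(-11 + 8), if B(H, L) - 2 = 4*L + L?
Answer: -46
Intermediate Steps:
n(m, s) = 4/3 - s/3 (n(m, s) = -((1 - 5) + s)/3 = -(-4 + s)/3 = 4/3 - s/3)
B(H, L) = 2 + 5*L (B(H, L) = 2 + (4*L + L) = 2 + 5*L)
B(-3, n(-5, -4))*(-11 + 8) = (2 + 5*(4/3 - ⅓*(-4)))*(-11 + 8) = (2 + 5*(4/3 + 4/3))*(-3) = (2 + 5*(8/3))*(-3) = (2 + 40/3)*(-3) = (46/3)*(-3) = -46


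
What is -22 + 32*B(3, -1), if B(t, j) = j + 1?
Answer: -22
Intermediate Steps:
B(t, j) = 1 + j
-22 + 32*B(3, -1) = -22 + 32*(1 - 1) = -22 + 32*0 = -22 + 0 = -22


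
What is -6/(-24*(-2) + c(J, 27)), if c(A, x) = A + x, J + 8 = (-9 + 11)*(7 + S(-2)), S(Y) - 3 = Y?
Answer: -6/83 ≈ -0.072289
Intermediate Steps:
S(Y) = 3 + Y
J = 8 (J = -8 + (-9 + 11)*(7 + (3 - 2)) = -8 + 2*(7 + 1) = -8 + 2*8 = -8 + 16 = 8)
-6/(-24*(-2) + c(J, 27)) = -6/(-24*(-2) + (8 + 27)) = -6/(48 + 35) = -6/83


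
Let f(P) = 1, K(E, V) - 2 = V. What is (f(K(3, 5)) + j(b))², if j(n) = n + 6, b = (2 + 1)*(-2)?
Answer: 1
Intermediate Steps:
K(E, V) = 2 + V
b = -6 (b = 3*(-2) = -6)
j(n) = 6 + n
(f(K(3, 5)) + j(b))² = (1 + (6 - 6))² = (1 + 0)² = 1² = 1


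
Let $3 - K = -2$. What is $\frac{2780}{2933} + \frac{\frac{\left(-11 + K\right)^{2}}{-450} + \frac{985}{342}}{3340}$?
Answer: $\frac{79458678953}{83757681000} \approx 0.94867$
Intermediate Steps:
$K = 5$ ($K = 3 - -2 = 3 + 2 = 5$)
$\frac{2780}{2933} + \frac{\frac{\left(-11 + K\right)^{2}}{-450} + \frac{985}{342}}{3340} = \frac{2780}{2933} + \frac{\frac{\left(-11 + 5\right)^{2}}{-450} + \frac{985}{342}}{3340} = 2780 \cdot \frac{1}{2933} + \left(\left(-6\right)^{2} \left(- \frac{1}{450}\right) + 985 \cdot \frac{1}{342}\right) \frac{1}{3340} = \frac{2780}{2933} + \left(36 \left(- \frac{1}{450}\right) + \frac{985}{342}\right) \frac{1}{3340} = \frac{2780}{2933} + \left(- \frac{2}{25} + \frac{985}{342}\right) \frac{1}{3340} = \frac{2780}{2933} + \frac{23941}{8550} \cdot \frac{1}{3340} = \frac{2780}{2933} + \frac{23941}{28557000} = \frac{79458678953}{83757681000}$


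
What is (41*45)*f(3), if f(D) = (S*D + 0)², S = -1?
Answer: 16605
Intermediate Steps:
f(D) = D² (f(D) = (-D + 0)² = (-D)² = D²)
(41*45)*f(3) = (41*45)*3² = 1845*9 = 16605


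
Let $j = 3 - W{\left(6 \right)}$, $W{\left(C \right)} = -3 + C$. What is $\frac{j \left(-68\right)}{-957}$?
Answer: $0$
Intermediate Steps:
$j = 0$ ($j = 3 - \left(-3 + 6\right) = 3 - 3 = 0$)
$\frac{j \left(-68\right)}{-957} = \frac{0 \left(-68\right)}{-957} = 0 \left(- \frac{1}{957}\right) = 0$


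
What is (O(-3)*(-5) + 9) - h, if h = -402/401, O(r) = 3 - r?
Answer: -8019/401 ≈ -19.997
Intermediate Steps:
h = -402/401 (h = -402*1/401 = -402/401 ≈ -1.0025)
(O(-3)*(-5) + 9) - h = ((3 - 1*(-3))*(-5) + 9) - 1*(-402/401) = ((3 + 3)*(-5) + 9) + 402/401 = (6*(-5) + 9) + 402/401 = (-30 + 9) + 402/401 = -21 + 402/401 = -8019/401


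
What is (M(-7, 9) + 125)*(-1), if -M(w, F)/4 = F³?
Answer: 2791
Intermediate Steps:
M(w, F) = -4*F³
(M(-7, 9) + 125)*(-1) = (-4*9³ + 125)*(-1) = (-4*729 + 125)*(-1) = (-2916 + 125)*(-1) = -2791*(-1) = 2791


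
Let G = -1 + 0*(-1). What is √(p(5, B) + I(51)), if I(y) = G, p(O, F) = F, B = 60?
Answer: √59 ≈ 7.6811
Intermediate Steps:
G = -1 (G = -1 + 0 = -1)
I(y) = -1
√(p(5, B) + I(51)) = √(60 - 1) = √59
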